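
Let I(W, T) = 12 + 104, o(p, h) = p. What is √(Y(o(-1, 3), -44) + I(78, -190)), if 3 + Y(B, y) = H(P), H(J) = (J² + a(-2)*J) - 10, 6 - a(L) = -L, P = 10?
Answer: 9*√3 ≈ 15.588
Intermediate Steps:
I(W, T) = 116
a(L) = 6 + L (a(L) = 6 - (-1)*L = 6 + L)
H(J) = -10 + J² + 4*J (H(J) = (J² + (6 - 2)*J) - 10 = (J² + 4*J) - 10 = -10 + J² + 4*J)
Y(B, y) = 127 (Y(B, y) = -3 + (-10 + 10² + 4*10) = -3 + (-10 + 100 + 40) = -3 + 130 = 127)
√(Y(o(-1, 3), -44) + I(78, -190)) = √(127 + 116) = √243 = 9*√3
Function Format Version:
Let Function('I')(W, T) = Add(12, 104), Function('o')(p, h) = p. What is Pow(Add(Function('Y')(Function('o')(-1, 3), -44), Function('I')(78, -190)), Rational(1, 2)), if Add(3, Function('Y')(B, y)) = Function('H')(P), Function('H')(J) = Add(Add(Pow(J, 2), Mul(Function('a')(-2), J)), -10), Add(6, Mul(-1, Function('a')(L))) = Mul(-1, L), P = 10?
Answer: Mul(9, Pow(3, Rational(1, 2))) ≈ 15.588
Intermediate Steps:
Function('I')(W, T) = 116
Function('a')(L) = Add(6, L) (Function('a')(L) = Add(6, Mul(-1, Mul(-1, L))) = Add(6, L))
Function('H')(J) = Add(-10, Pow(J, 2), Mul(4, J)) (Function('H')(J) = Add(Add(Pow(J, 2), Mul(Add(6, -2), J)), -10) = Add(Add(Pow(J, 2), Mul(4, J)), -10) = Add(-10, Pow(J, 2), Mul(4, J)))
Function('Y')(B, y) = 127 (Function('Y')(B, y) = Add(-3, Add(-10, Pow(10, 2), Mul(4, 10))) = Add(-3, Add(-10, 100, 40)) = Add(-3, 130) = 127)
Pow(Add(Function('Y')(Function('o')(-1, 3), -44), Function('I')(78, -190)), Rational(1, 2)) = Pow(Add(127, 116), Rational(1, 2)) = Pow(243, Rational(1, 2)) = Mul(9, Pow(3, Rational(1, 2)))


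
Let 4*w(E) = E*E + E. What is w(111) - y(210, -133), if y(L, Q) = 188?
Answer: 2920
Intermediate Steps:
w(E) = E/4 + E²/4 (w(E) = (E*E + E)/4 = (E² + E)/4 = (E + E²)/4 = E/4 + E²/4)
w(111) - y(210, -133) = (¼)*111*(1 + 111) - 1*188 = (¼)*111*112 - 188 = 3108 - 188 = 2920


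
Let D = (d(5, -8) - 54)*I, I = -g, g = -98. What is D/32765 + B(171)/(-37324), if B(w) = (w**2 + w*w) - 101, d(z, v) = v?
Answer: -2139634089/1222920860 ≈ -1.7496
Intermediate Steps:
I = 98 (I = -1*(-98) = 98)
B(w) = -101 + 2*w**2 (B(w) = (w**2 + w**2) - 101 = 2*w**2 - 101 = -101 + 2*w**2)
D = -6076 (D = (-8 - 54)*98 = -62*98 = -6076)
D/32765 + B(171)/(-37324) = -6076/32765 + (-101 + 2*171**2)/(-37324) = -6076*1/32765 + (-101 + 2*29241)*(-1/37324) = -6076/32765 + (-101 + 58482)*(-1/37324) = -6076/32765 + 58381*(-1/37324) = -6076/32765 - 58381/37324 = -2139634089/1222920860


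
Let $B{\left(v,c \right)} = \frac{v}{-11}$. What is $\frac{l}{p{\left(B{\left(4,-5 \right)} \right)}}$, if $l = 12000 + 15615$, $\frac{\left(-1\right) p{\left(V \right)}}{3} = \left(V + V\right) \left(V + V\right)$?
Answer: $- \frac{1113805}{64} \approx -17403.0$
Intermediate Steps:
$B{\left(v,c \right)} = - \frac{v}{11}$ ($B{\left(v,c \right)} = v \left(- \frac{1}{11}\right) = - \frac{v}{11}$)
$p{\left(V \right)} = - 12 V^{2}$ ($p{\left(V \right)} = - 3 \left(V + V\right) \left(V + V\right) = - 3 \cdot 2 V 2 V = - 3 \cdot 4 V^{2} = - 12 V^{2}$)
$l = 27615$
$\frac{l}{p{\left(B{\left(4,-5 \right)} \right)}} = \frac{27615}{\left(-12\right) \left(\left(- \frac{1}{11}\right) 4\right)^{2}} = \frac{27615}{\left(-12\right) \left(- \frac{4}{11}\right)^{2}} = \frac{27615}{\left(-12\right) \frac{16}{121}} = \frac{27615}{- \frac{192}{121}} = 27615 \left(- \frac{121}{192}\right) = - \frac{1113805}{64}$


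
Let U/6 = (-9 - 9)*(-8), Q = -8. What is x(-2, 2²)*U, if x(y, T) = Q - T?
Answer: -10368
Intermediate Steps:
x(y, T) = -8 - T
U = 864 (U = 6*((-9 - 9)*(-8)) = 6*(-18*(-8)) = 6*144 = 864)
x(-2, 2²)*U = (-8 - 1*2²)*864 = (-8 - 1*4)*864 = (-8 - 4)*864 = -12*864 = -10368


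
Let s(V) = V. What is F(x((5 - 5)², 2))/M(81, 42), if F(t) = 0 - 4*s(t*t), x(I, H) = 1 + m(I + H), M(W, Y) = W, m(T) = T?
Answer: -4/9 ≈ -0.44444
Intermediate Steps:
x(I, H) = 1 + H + I (x(I, H) = 1 + (I + H) = 1 + (H + I) = 1 + H + I)
F(t) = -4*t² (F(t) = 0 - 4*t*t = 0 - 4*t² = -4*t²)
F(x((5 - 5)², 2))/M(81, 42) = -4*(1 + 2 + (5 - 5)²)²/81 = -4*(1 + 2 + 0²)²*(1/81) = -4*(1 + 2 + 0)²*(1/81) = -4*3²*(1/81) = -4*9*(1/81) = -36*1/81 = -4/9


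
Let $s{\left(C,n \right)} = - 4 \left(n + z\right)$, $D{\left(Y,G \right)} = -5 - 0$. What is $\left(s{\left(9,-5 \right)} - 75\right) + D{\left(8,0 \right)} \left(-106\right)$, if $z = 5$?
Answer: $455$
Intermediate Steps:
$D{\left(Y,G \right)} = -5$ ($D{\left(Y,G \right)} = -5 + 0 = -5$)
$s{\left(C,n \right)} = -20 - 4 n$ ($s{\left(C,n \right)} = - 4 \left(n + 5\right) = - 4 \left(5 + n\right) = -20 - 4 n$)
$\left(s{\left(9,-5 \right)} - 75\right) + D{\left(8,0 \right)} \left(-106\right) = \left(\left(-20 - -20\right) - 75\right) - -530 = \left(\left(-20 + 20\right) - 75\right) + 530 = \left(0 - 75\right) + 530 = -75 + 530 = 455$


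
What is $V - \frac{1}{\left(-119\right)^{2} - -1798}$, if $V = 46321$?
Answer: $\frac{739236838}{15959} \approx 46321.0$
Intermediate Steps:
$V - \frac{1}{\left(-119\right)^{2} - -1798} = 46321 - \frac{1}{\left(-119\right)^{2} - -1798} = 46321 - \frac{1}{14161 + \left(-14593 + 16391\right)} = 46321 - \frac{1}{14161 + 1798} = 46321 - \frac{1}{15959} = \frac{739236838}{15959}$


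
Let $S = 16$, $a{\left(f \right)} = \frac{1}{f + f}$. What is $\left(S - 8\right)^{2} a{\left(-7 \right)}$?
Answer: $- \frac{32}{7} \approx -4.5714$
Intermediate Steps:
$a{\left(f \right)} = \frac{1}{2 f}$
$\left(S - 8\right)^{2} a{\left(-7 \right)} = \left(16 - 8\right)^{2} \frac{1}{2 \left(-7\right)} = 8^{2} \cdot \frac{1}{2} \left(- \frac{1}{7}\right) = 64 \left(- \frac{1}{14}\right) = - \frac{32}{7}$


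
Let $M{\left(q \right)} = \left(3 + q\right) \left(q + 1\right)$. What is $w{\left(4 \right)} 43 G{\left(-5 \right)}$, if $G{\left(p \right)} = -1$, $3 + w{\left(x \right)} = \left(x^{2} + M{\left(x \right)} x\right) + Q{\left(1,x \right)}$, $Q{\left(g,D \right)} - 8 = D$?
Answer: $-7095$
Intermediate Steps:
$Q{\left(g,D \right)} = 8 + D$
$M{\left(q \right)} = \left(1 + q\right) \left(3 + q\right)$ ($M{\left(q \right)} = \left(3 + q\right) \left(1 + q\right) = \left(1 + q\right) \left(3 + q\right)$)
$w{\left(x \right)} = 5 + x + x^{2} + x \left(3 + x^{2} + 4 x\right)$ ($w{\left(x \right)} = -3 + \left(\left(x^{2} + \left(3 + x^{2} + 4 x\right) x\right) + \left(8 + x\right)\right) = -3 + \left(\left(x^{2} + x \left(3 + x^{2} + 4 x\right)\right) + \left(8 + x\right)\right) = -3 + \left(8 + x + x^{2} + x \left(3 + x^{2} + 4 x\right)\right) = 5 + x + x^{2} + x \left(3 + x^{2} + 4 x\right)$)
$w{\left(4 \right)} 43 G{\left(-5 \right)} = \left(5 + 4^{3} + 4 \cdot 4 + 5 \cdot 4^{2}\right) 43 \left(-1\right) = \left(5 + 64 + 16 + 5 \cdot 16\right) 43 \left(-1\right) = \left(5 + 64 + 16 + 80\right) 43 \left(-1\right) = 165 \cdot 43 \left(-1\right) = 7095 \left(-1\right) = -7095$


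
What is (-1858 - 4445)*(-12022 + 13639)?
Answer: -10191951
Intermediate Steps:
(-1858 - 4445)*(-12022 + 13639) = -6303*1617 = -10191951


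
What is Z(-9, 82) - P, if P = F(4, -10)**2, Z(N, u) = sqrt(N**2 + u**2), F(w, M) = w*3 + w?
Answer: -256 + sqrt(6805) ≈ -173.51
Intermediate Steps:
F(w, M) = 4*w (F(w, M) = 3*w + w = 4*w)
P = 256 (P = (4*4)**2 = 16**2 = 256)
Z(-9, 82) - P = sqrt((-9)**2 + 82**2) - 1*256 = sqrt(81 + 6724) - 256 = sqrt(6805) - 256 = -256 + sqrt(6805)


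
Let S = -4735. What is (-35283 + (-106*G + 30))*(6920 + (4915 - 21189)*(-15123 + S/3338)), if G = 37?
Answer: -16093501682749275/1669 ≈ -9.6426e+12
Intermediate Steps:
(-35283 + (-106*G + 30))*(6920 + (4915 - 21189)*(-15123 + S/3338)) = (-35283 + (-106*37 + 30))*(6920 + (4915 - 21189)*(-15123 - 4735/3338)) = (-35283 + (-3922 + 30))*(6920 - 16274*(-15123 - 4735*1/3338)) = (-35283 - 3892)*(6920 - 16274*(-15123 - 4735/3338)) = -39175*(6920 - 16274*(-50485309/3338)) = -39175*(6920 + 410798959333/1669) = -39175*410810508813/1669 = -16093501682749275/1669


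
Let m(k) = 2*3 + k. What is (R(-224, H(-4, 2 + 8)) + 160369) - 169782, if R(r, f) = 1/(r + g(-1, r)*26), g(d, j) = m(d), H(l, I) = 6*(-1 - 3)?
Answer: -884823/94 ≈ -9413.0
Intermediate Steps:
H(l, I) = -24 (H(l, I) = 6*(-4) = -24)
m(k) = 6 + k
g(d, j) = 6 + d
R(r, f) = 1/(130 + r) (R(r, f) = 1/(r + (6 - 1)*26) = 1/(r + 5*26) = 1/(r + 130) = 1/(130 + r))
(R(-224, H(-4, 2 + 8)) + 160369) - 169782 = (1/(130 - 224) + 160369) - 169782 = (1/(-94) + 160369) - 169782 = (-1/94 + 160369) - 169782 = 15074685/94 - 169782 = -884823/94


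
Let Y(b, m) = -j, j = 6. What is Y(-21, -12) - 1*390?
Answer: -396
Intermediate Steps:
Y(b, m) = -6 (Y(b, m) = -1*6 = -6)
Y(-21, -12) - 1*390 = -6 - 1*390 = -6 - 390 = -396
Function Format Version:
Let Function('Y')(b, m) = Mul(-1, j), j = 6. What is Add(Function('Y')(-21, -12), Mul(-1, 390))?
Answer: -396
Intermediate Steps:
Function('Y')(b, m) = -6 (Function('Y')(b, m) = Mul(-1, 6) = -6)
Add(Function('Y')(-21, -12), Mul(-1, 390)) = Add(-6, Mul(-1, 390)) = Add(-6, -390) = -396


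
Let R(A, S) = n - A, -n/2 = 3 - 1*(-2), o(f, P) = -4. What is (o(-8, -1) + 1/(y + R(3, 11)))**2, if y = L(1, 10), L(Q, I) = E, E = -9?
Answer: 7921/484 ≈ 16.366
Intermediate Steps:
n = -10 (n = -2*(3 - 1*(-2)) = -2*(3 + 2) = -2*5 = -10)
L(Q, I) = -9
y = -9
R(A, S) = -10 - A
(o(-8, -1) + 1/(y + R(3, 11)))**2 = (-4 + 1/(-9 + (-10 - 1*3)))**2 = (-4 + 1/(-9 + (-10 - 3)))**2 = (-4 + 1/(-9 - 13))**2 = (-4 + 1/(-22))**2 = (-4 - 1/22)**2 = (-89/22)**2 = 7921/484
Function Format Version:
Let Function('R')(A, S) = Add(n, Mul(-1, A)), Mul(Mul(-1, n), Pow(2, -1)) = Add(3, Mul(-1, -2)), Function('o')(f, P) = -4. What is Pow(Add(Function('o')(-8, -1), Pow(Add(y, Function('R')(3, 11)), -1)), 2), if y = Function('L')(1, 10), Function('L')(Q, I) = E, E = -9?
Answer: Rational(7921, 484) ≈ 16.366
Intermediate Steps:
n = -10 (n = Mul(-2, Add(3, Mul(-1, -2))) = Mul(-2, Add(3, 2)) = Mul(-2, 5) = -10)
Function('L')(Q, I) = -9
y = -9
Function('R')(A, S) = Add(-10, Mul(-1, A))
Pow(Add(Function('o')(-8, -1), Pow(Add(y, Function('R')(3, 11)), -1)), 2) = Pow(Add(-4, Pow(Add(-9, Add(-10, Mul(-1, 3))), -1)), 2) = Pow(Add(-4, Pow(Add(-9, Add(-10, -3)), -1)), 2) = Pow(Add(-4, Pow(Add(-9, -13), -1)), 2) = Pow(Add(-4, Pow(-22, -1)), 2) = Pow(Add(-4, Rational(-1, 22)), 2) = Pow(Rational(-89, 22), 2) = Rational(7921, 484)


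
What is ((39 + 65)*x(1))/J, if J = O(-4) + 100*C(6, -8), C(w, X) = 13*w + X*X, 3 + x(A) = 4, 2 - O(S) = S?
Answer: 52/7103 ≈ 0.0073209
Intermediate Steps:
O(S) = 2 - S
x(A) = 1 (x(A) = -3 + 4 = 1)
C(w, X) = X**2 + 13*w (C(w, X) = 13*w + X**2 = X**2 + 13*w)
J = 14206 (J = (2 - 1*(-4)) + 100*((-8)**2 + 13*6) = (2 + 4) + 100*(64 + 78) = 6 + 100*142 = 6 + 14200 = 14206)
((39 + 65)*x(1))/J = ((39 + 65)*1)/14206 = (104*1)*(1/14206) = 104*(1/14206) = 52/7103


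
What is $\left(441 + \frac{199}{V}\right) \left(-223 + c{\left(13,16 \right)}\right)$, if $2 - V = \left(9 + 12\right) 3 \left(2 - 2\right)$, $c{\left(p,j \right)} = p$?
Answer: $-113505$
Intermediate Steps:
$V = 2$ ($V = 2 - \left(9 + 12\right) 3 \left(2 - 2\right) = 2 - 21 \cdot 3 \cdot 0 = 2 - 21 \cdot 0 = 2 - 0 = 2 + 0 = 2$)
$\left(441 + \frac{199}{V}\right) \left(-223 + c{\left(13,16 \right)}\right) = \left(441 + \frac{199}{2}\right) \left(-223 + 13\right) = \left(441 + 199 \cdot \frac{1}{2}\right) \left(-210\right) = \left(441 + \frac{199}{2}\right) \left(-210\right) = \frac{1081}{2} \left(-210\right) = -113505$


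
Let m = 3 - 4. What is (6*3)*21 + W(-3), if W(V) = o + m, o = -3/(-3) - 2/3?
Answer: 1132/3 ≈ 377.33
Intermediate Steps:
m = -1
o = ⅓ (o = -3*(-⅓) - 2*⅓ = 1 - ⅔ = ⅓ ≈ 0.33333)
W(V) = -⅔ (W(V) = ⅓ - 1 = -⅔)
(6*3)*21 + W(-3) = (6*3)*21 - ⅔ = 18*21 - ⅔ = 378 - ⅔ = 1132/3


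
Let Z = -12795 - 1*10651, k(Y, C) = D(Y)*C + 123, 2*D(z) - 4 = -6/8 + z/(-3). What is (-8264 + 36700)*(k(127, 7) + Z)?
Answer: -4002615815/6 ≈ -6.6710e+8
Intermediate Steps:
D(z) = 13/8 - z/6 (D(z) = 2 + (-6/8 + z/(-3))/2 = 2 + (-6*⅛ + z*(-⅓))/2 = 2 + (-¾ - z/3)/2 = 2 + (-3/8 - z/6) = 13/8 - z/6)
k(Y, C) = 123 + C*(13/8 - Y/6) (k(Y, C) = (13/8 - Y/6)*C + 123 = C*(13/8 - Y/6) + 123 = 123 + C*(13/8 - Y/6))
Z = -23446 (Z = -12795 - 10651 = -23446)
(-8264 + 36700)*(k(127, 7) + Z) = (-8264 + 36700)*((123 - 1/24*7*(-39 + 4*127)) - 23446) = 28436*((123 - 1/24*7*(-39 + 508)) - 23446) = 28436*((123 - 1/24*7*469) - 23446) = 28436*((123 - 3283/24) - 23446) = 28436*(-331/24 - 23446) = 28436*(-563035/24) = -4002615815/6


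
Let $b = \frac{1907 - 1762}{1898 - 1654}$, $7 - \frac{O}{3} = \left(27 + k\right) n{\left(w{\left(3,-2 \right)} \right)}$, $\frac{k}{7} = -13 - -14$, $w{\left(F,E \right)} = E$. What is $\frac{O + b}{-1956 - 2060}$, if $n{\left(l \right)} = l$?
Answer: $- \frac{55045}{979904} \approx -0.056174$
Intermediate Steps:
$k = 7$ ($k = 7 \left(-13 - -14\right) = 7 \left(-13 + 14\right) = 7 \cdot 1 = 7$)
$O = 225$ ($O = 21 - 3 \left(27 + 7\right) \left(-2\right) = 21 - 3 \cdot 34 \left(-2\right) = 21 - -204 = 21 + 204 = 225$)
$b = \frac{145}{244} \approx 0.59426$
$\frac{O + b}{-1956 - 2060} = \frac{225 + \frac{145}{244}}{-1956 - 2060} = \frac{55045}{244 \left(-4016\right)} = \frac{55045}{244} \left(- \frac{1}{4016}\right) = - \frac{55045}{979904}$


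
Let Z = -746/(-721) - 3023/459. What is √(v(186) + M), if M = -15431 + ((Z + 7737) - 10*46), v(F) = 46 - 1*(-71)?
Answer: 2*I*√24467367434538/110313 ≈ 89.68*I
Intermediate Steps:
Z = -1837169/330939 (Z = -746*(-1/721) - 3023*1/459 = 746/721 - 3023/459 = -1837169/330939 ≈ -5.5514)
v(F) = 117 (v(F) = 46 + 71 = 117)
M = -2700313775/330939 (M = -15431 + ((-1837169/330939 + 7737) - 10*46) = -15431 + (2558637874/330939 - 460) = -15431 + 2406405934/330939 = -2700313775/330939 ≈ -8159.6)
√(v(186) + M) = √(117 - 2700313775/330939) = √(-2661593912/330939) = 2*I*√24467367434538/110313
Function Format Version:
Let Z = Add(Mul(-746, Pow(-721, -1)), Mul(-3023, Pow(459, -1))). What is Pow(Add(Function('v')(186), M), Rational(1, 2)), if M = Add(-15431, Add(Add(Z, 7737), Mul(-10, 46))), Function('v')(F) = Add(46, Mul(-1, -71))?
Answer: Mul(Rational(2, 110313), I, Pow(24467367434538, Rational(1, 2))) ≈ Mul(89.680, I)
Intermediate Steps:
Z = Rational(-1837169, 330939) (Z = Add(Mul(-746, Rational(-1, 721)), Mul(-3023, Rational(1, 459))) = Add(Rational(746, 721), Rational(-3023, 459)) = Rational(-1837169, 330939) ≈ -5.5514)
Function('v')(F) = 117 (Function('v')(F) = Add(46, 71) = 117)
M = Rational(-2700313775, 330939) (M = Add(-15431, Add(Add(Rational(-1837169, 330939), 7737), Mul(-10, 46))) = Add(-15431, Add(Rational(2558637874, 330939), -460)) = Add(-15431, Rational(2406405934, 330939)) = Rational(-2700313775, 330939) ≈ -8159.6)
Pow(Add(Function('v')(186), M), Rational(1, 2)) = Pow(Add(117, Rational(-2700313775, 330939)), Rational(1, 2)) = Pow(Rational(-2661593912, 330939), Rational(1, 2)) = Mul(Rational(2, 110313), I, Pow(24467367434538, Rational(1, 2)))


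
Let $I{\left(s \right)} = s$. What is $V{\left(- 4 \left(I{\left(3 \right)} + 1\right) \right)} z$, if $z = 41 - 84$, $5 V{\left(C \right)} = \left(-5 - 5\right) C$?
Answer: $-1376$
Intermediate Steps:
$V{\left(C \right)} = - 2 C$ ($V{\left(C \right)} = \frac{\left(-5 - 5\right) C}{5} = \frac{\left(-10\right) C}{5} = - 2 C$)
$z = -43$ ($z = 41 - 84 = -43$)
$V{\left(- 4 \left(I{\left(3 \right)} + 1\right) \right)} z = - 2 \left(- 4 \left(3 + 1\right)\right) \left(-43\right) = - 2 \left(\left(-4\right) 4\right) \left(-43\right) = \left(-2\right) \left(-16\right) \left(-43\right) = 32 \left(-43\right) = -1376$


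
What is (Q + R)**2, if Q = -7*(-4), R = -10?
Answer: 324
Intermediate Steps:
Q = 28
(Q + R)**2 = (28 - 10)**2 = 18**2 = 324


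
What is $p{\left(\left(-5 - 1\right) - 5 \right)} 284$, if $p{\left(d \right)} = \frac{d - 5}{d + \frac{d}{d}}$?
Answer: $\frac{2272}{5} \approx 454.4$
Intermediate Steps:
$p{\left(d \right)} = \frac{-5 + d}{1 + d}$ ($p{\left(d \right)} = \frac{-5 + d}{d + 1} = \frac{-5 + d}{1 + d}$)
$p{\left(\left(-5 - 1\right) - 5 \right)} 284 = \frac{-5 - 11}{1 - 11} \cdot 284 = \frac{1}{-10} \left(-16\right) 284 = \left(- \frac{1}{10}\right) \left(-16\right) 284 = \frac{8}{5} \cdot 284 = \frac{2272}{5}$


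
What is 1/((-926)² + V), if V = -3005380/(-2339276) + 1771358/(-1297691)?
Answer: 758914352929/650750782781977397 ≈ 1.1662e-6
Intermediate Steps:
V = -60910169807/758914352929 (V = -3005380*(-1/2339276) + 1771358*(-1/1297691) = 751345/584819 - 1771358/1297691 = -60910169807/758914352929 ≈ -0.080260)
1/((-926)² + V) = 1/((-926)² - 60910169807/758914352929) = 1/(857476 - 60910169807/758914352929) = 1/(650750782781977397/758914352929) = 758914352929/650750782781977397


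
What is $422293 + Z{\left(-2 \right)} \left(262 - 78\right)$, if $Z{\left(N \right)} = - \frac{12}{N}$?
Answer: $423397$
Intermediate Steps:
$422293 + Z{\left(-2 \right)} \left(262 - 78\right) = 422293 + - \frac{12}{-2} \left(262 - 78\right) = 422293 + \left(-12\right) \left(- \frac{1}{2}\right) 184 = 422293 + 6 \cdot 184 = 422293 + 1104 = 423397$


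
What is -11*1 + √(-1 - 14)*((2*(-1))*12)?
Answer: -11 - 24*I*√15 ≈ -11.0 - 92.952*I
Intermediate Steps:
-11*1 + √(-1 - 14)*((2*(-1))*12) = -11 + √(-15)*(-2*12) = -11 + (I*√15)*(-24) = -11 - 24*I*√15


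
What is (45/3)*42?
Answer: 630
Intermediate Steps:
(45/3)*42 = ((1/3)*45)*42 = 15*42 = 630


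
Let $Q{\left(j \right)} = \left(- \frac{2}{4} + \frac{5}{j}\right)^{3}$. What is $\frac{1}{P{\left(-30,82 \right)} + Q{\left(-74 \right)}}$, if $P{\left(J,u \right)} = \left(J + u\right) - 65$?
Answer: $- \frac{50653}{667750} \approx -0.075856$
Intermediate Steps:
$P{\left(J,u \right)} = -65 + J + u$
$Q{\left(j \right)} = \left(- \frac{1}{2} + \frac{5}{j}\right)^{3}$ ($Q{\left(j \right)} = \left(\left(-2\right) \frac{1}{4} + \frac{5}{j}\right)^{3} = \left(- \frac{1}{2} + \frac{5}{j}\right)^{3}$)
$\frac{1}{P{\left(-30,82 \right)} + Q{\left(-74 \right)}} = \frac{1}{\left(-65 - 30 + 82\right) - \frac{\left(-10 - 74\right)^{3}}{8 \left(-405224\right)}} = \frac{1}{-13 - - \frac{\left(-84\right)^{3}}{3241792}} = \frac{1}{-13 - \left(- \frac{1}{3241792}\right) \left(-592704\right)} = \frac{1}{-13 - \frac{9261}{50653}} = \frac{1}{- \frac{667750}{50653}} = - \frac{50653}{667750}$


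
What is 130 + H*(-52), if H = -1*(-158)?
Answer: -8086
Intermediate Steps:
H = 158
130 + H*(-52) = 130 + 158*(-52) = 130 - 8216 = -8086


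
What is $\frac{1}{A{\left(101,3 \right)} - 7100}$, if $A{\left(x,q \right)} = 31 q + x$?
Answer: $- \frac{1}{6906} \approx -0.0001448$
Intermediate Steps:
$A{\left(x,q \right)} = x + 31 q$
$\frac{1}{A{\left(101,3 \right)} - 7100} = \frac{1}{\left(101 + 31 \cdot 3\right) - 7100} = \frac{1}{\left(101 + 93\right) - 7100} = \frac{1}{194 - 7100} = \frac{1}{-6906} = - \frac{1}{6906}$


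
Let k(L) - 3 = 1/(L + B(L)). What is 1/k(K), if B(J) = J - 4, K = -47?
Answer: 98/293 ≈ 0.33447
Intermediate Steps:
B(J) = -4 + J
k(L) = 3 + 1/(-4 + 2*L) (k(L) = 3 + 1/(L + (-4 + L)) = 3 + 1/(-4 + 2*L))
1/k(K) = 1/((-11 + 6*(-47))/(2*(-2 - 47))) = 1/((½)*(-11 - 282)/(-49)) = 1/((½)*(-1/49)*(-293)) = 1/(293/98) = 98/293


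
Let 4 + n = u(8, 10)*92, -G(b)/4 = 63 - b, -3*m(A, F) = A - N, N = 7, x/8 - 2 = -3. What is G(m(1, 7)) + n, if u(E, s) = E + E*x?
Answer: -5400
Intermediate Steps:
x = -8 (x = 16 + 8*(-3) = 16 - 24 = -8)
m(A, F) = 7/3 - A/3 (m(A, F) = -(A - 1*7)/3 = -(A - 7)/3 = -(-7 + A)/3 = 7/3 - A/3)
u(E, s) = -7*E (u(E, s) = E + E*(-8) = E - 8*E = -7*E)
G(b) = -252 + 4*b (G(b) = -4*(63 - b) = -252 + 4*b)
n = -5156 (n = -4 - 7*8*92 = -4 - 56*92 = -4 - 5152 = -5156)
G(m(1, 7)) + n = (-252 + 4*(7/3 - ⅓*1)) - 5156 = (-252 + 4*(7/3 - ⅓)) - 5156 = (-252 + 4*2) - 5156 = (-252 + 8) - 5156 = -244 - 5156 = -5400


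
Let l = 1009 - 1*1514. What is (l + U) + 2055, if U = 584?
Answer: 2134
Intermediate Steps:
l = -505 (l = 1009 - 1514 = -505)
(l + U) + 2055 = (-505 + 584) + 2055 = 79 + 2055 = 2134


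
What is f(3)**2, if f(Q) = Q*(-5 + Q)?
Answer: 36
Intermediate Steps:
f(3)**2 = (3*(-5 + 3))**2 = (3*(-2))**2 = (-6)**2 = 36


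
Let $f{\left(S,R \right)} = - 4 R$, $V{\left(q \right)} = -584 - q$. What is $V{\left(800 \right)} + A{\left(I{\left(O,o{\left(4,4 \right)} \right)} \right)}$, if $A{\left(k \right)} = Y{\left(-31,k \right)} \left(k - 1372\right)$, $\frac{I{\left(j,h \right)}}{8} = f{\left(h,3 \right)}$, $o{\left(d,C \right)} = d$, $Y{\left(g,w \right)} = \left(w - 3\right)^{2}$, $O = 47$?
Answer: $-14389252$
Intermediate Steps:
$Y{\left(g,w \right)} = \left(-3 + w\right)^{2}$
$I{\left(j,h \right)} = -96$ ($I{\left(j,h \right)} = 8 \left(\left(-4\right) 3\right) = 8 \left(-12\right) = -96$)
$A{\left(k \right)} = \left(-3 + k\right)^{2} \left(-1372 + k\right)$ ($A{\left(k \right)} = \left(-3 + k\right)^{2} \left(k - 1372\right) = \left(-3 + k\right)^{2} \left(-1372 + k\right)$)
$V{\left(800 \right)} + A{\left(I{\left(O,o{\left(4,4 \right)} \right)} \right)} = \left(-584 - 800\right) + \left(-3 - 96\right)^{2} \left(-1372 - 96\right) = \left(-584 - 800\right) + \left(-99\right)^{2} \left(-1468\right) = -1384 + 9801 \left(-1468\right) = -1384 - 14387868 = -14389252$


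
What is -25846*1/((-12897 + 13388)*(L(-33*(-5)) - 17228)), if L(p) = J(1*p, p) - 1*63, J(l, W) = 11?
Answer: 12923/4242240 ≈ 0.0030463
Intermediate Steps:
L(p) = -52 (L(p) = 11 - 1*63 = 11 - 63 = -52)
-25846*1/((-12897 + 13388)*(L(-33*(-5)) - 17228)) = -25846*1/((-12897 + 13388)*(-52 - 17228)) = -25846/((-17280*491)) = -25846/(-8484480) = -25846*(-1/8484480) = 12923/4242240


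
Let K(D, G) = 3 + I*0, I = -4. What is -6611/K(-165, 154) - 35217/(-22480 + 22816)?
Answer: -110807/48 ≈ -2308.5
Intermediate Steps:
K(D, G) = 3 (K(D, G) = 3 - 4*0 = 3 + 0 = 3)
-6611/K(-165, 154) - 35217/(-22480 + 22816) = -6611/3 - 35217/(-22480 + 22816) = -6611*⅓ - 35217/336 = -6611/3 - 35217*1/336 = -6611/3 - 1677/16 = -110807/48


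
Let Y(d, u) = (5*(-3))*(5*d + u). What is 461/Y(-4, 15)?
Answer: 461/75 ≈ 6.1467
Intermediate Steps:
Y(d, u) = -75*d - 15*u (Y(d, u) = -15*(u + 5*d) = -75*d - 15*u)
461/Y(-4, 15) = 461/(-75*(-4) - 15*15) = 461/(300 - 225) = 461/75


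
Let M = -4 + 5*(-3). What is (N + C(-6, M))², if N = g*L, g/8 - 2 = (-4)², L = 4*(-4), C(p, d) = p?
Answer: 5336100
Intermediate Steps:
M = -19 (M = -4 - 15 = -19)
L = -16
g = 144 (g = 16 + 8*(-4)² = 16 + 8*16 = 16 + 128 = 144)
N = -2304 (N = 144*(-16) = -2304)
(N + C(-6, M))² = (-2304 - 6)² = (-2310)² = 5336100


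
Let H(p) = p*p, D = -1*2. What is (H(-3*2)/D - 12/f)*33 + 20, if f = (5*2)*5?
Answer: -14548/25 ≈ -581.92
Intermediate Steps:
D = -2
H(p) = p**2
f = 50 (f = 10*5 = 50)
(H(-3*2)/D - 12/f)*33 + 20 = ((-3*2)**2/(-2) - 12/50)*33 + 20 = ((-6)**2*(-1/2) - 12*1/50)*33 + 20 = (36*(-1/2) - 6/25)*33 + 20 = (-18 - 6/25)*33 + 20 = -456/25*33 + 20 = -15048/25 + 20 = -14548/25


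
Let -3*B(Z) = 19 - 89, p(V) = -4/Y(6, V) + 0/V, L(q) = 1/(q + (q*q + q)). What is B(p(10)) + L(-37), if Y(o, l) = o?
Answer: 90653/3885 ≈ 23.334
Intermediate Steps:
L(q) = 1/(q² + 2*q) (L(q) = 1/(q + (q² + q)) = 1/(q + (q + q²)) = 1/(q² + 2*q))
p(V) = -⅔ (p(V) = -4/6 + 0/V = -4*⅙ + 0 = -⅔ + 0 = -⅔)
B(Z) = 70/3 (B(Z) = -(19 - 89)/3 = -⅓*(-70) = 70/3)
B(p(10)) + L(-37) = 70/3 + 1/((-37)*(2 - 37)) = 70/3 - 1/37/(-35) = 70/3 - 1/37*(-1/35) = 70/3 + 1/1295 = 90653/3885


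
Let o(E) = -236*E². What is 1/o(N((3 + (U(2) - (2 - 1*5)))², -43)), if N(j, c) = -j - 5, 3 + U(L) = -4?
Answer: -1/8496 ≈ -0.00011770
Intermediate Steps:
U(L) = -7 (U(L) = -3 - 4 = -7)
N(j, c) = -5 - j
1/o(N((3 + (U(2) - (2 - 1*5)))², -43)) = 1/(-236*(-5 - (3 + (-7 - (2 - 1*5)))²)²) = 1/(-236*(-5 - (3 + (-7 - (2 - 5)))²)²) = 1/(-236*(-5 - (3 + (-7 - 1*(-3)))²)²) = 1/(-236*(-5 - (3 + (-7 + 3))²)²) = 1/(-236*(-5 - (3 - 4)²)²) = 1/(-236*(-5 - 1*(-1)²)²) = 1/(-236*(-5 - 1*1)²) = 1/(-236*(-5 - 1)²) = 1/(-236*(-6)²) = 1/(-236*36) = 1/(-8496) = -1/8496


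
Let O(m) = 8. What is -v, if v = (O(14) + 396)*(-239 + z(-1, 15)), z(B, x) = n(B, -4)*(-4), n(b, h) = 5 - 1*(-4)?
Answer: 111100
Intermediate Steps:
n(b, h) = 9 (n(b, h) = 5 + 4 = 9)
z(B, x) = -36 (z(B, x) = 9*(-4) = -36)
v = -111100 (v = (8 + 396)*(-239 - 36) = 404*(-275) = -111100)
-v = -1*(-111100) = 111100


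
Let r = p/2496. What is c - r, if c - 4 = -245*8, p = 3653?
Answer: -375833/192 ≈ -1957.5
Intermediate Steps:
c = -1956 (c = 4 - 245*8 = 4 - 1960 = -1956)
r = 281/192 (r = 3653/2496 = 3653*(1/2496) = 281/192 ≈ 1.4635)
c - r = -1956 - 1*281/192 = -1956 - 281/192 = -375833/192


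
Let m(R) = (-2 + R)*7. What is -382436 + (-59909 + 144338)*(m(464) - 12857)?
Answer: -812842703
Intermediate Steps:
m(R) = -14 + 7*R
-382436 + (-59909 + 144338)*(m(464) - 12857) = -382436 + (-59909 + 144338)*((-14 + 7*464) - 12857) = -382436 + 84429*((-14 + 3248) - 12857) = -382436 + 84429*(3234 - 12857) = -382436 + 84429*(-9623) = -382436 - 812460267 = -812842703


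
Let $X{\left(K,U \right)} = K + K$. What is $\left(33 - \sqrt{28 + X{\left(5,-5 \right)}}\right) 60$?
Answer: $1980 - 60 \sqrt{38} \approx 1610.1$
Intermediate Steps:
$X{\left(K,U \right)} = 2 K$
$\left(33 - \sqrt{28 + X{\left(5,-5 \right)}}\right) 60 = \left(33 - \sqrt{28 + 2 \cdot 5}\right) 60 = \left(33 - \sqrt{28 + 10}\right) 60 = \left(33 - \sqrt{38}\right) 60 = 1980 - 60 \sqrt{38}$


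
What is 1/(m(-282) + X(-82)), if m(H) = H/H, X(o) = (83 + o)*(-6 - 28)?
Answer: -1/33 ≈ -0.030303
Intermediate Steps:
X(o) = -2822 - 34*o (X(o) = (83 + o)*(-34) = -2822 - 34*o)
m(H) = 1
1/(m(-282) + X(-82)) = 1/(1 + (-2822 - 34*(-82))) = 1/(1 + (-2822 + 2788)) = 1/(1 - 34) = 1/(-33) = -1/33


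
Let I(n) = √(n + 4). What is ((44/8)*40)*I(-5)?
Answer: 220*I ≈ 220.0*I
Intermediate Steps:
I(n) = √(4 + n)
((44/8)*40)*I(-5) = ((44/8)*40)*√(4 - 5) = ((44*(⅛))*40)*√(-1) = ((11/2)*40)*I = 220*I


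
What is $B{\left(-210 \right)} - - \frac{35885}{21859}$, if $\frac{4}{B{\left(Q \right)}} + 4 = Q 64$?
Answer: $\frac{120587626}{73468099} \approx 1.6414$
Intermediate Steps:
$B{\left(Q \right)} = \frac{4}{-4 + 64 Q}$ ($B{\left(Q \right)} = \frac{4}{-4 + Q 64} = \frac{4}{-4 + 64 Q}$)
$B{\left(-210 \right)} - - \frac{35885}{21859} = \frac{1}{-1 + 16 \left(-210\right)} - - \frac{35885}{21859} = \frac{1}{-1 - 3360} - \left(-35885\right) \frac{1}{21859} = \frac{1}{-3361} - - \frac{35885}{21859} = - \frac{1}{3361} + \frac{35885}{21859} = \frac{120587626}{73468099}$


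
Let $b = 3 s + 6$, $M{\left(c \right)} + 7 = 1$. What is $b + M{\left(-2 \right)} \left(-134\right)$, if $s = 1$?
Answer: $813$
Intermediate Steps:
$M{\left(c \right)} = -6$ ($M{\left(c \right)} = -7 + 1 = -6$)
$b = 9$ ($b = 3 \cdot 1 + 6 = 3 + 6 = 9$)
$b + M{\left(-2 \right)} \left(-134\right) = 9 - -804 = 9 + 804 = 813$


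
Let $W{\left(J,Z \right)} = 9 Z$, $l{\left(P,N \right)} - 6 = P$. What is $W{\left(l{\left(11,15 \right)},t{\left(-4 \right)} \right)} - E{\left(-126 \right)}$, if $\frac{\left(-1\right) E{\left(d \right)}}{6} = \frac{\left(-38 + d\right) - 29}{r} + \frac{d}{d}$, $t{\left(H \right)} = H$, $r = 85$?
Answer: $- \frac{3708}{85} \approx -43.624$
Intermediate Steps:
$l{\left(P,N \right)} = 6 + P$
$E{\left(d \right)} = - \frac{108}{85} - \frac{6 d}{85}$ ($E{\left(d \right)} = - 6 \left(\frac{\left(-38 + d\right) - 29}{85} + \frac{d}{d}\right) = - 6 \left(\left(-67 + d\right) \frac{1}{85} + 1\right) = - 6 \left(\left(- \frac{67}{85} + \frac{d}{85}\right) + 1\right) = - 6 \left(\frac{18}{85} + \frac{d}{85}\right) = - \frac{108}{85} - \frac{6 d}{85}$)
$W{\left(l{\left(11,15 \right)},t{\left(-4 \right)} \right)} - E{\left(-126 \right)} = 9 \left(-4\right) - \left(- \frac{108}{85} - - \frac{756}{85}\right) = -36 - \left(- \frac{108}{85} + \frac{756}{85}\right) = -36 - \frac{648}{85} = - \frac{3708}{85}$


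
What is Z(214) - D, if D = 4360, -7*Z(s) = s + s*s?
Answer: -76530/7 ≈ -10933.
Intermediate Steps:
Z(s) = -s/7 - s²/7 (Z(s) = -(s + s*s)/7 = -(s + s²)/7 = -s/7 - s²/7)
Z(214) - D = -⅐*214*(1 + 214) - 1*4360 = -⅐*214*215 - 4360 = -46010/7 - 4360 = -76530/7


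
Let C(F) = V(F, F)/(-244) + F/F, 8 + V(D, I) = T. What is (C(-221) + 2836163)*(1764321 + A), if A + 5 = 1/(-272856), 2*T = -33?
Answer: 666286568184732486095/133153728 ≈ 5.0039e+12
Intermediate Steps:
T = -33/2 (T = (½)*(-33) = -33/2 ≈ -16.500)
A = -1364281/272856 (A = -5 + 1/(-272856) = -5 - 1/272856 = -1364281/272856 ≈ -5.0000)
V(D, I) = -49/2 (V(D, I) = -8 - 33/2 = -49/2)
C(F) = 537/488 (C(F) = -49/2/(-244) + F/F = -49/2*(-1/244) + 1 = 49/488 + 1 = 537/488)
(C(-221) + 2836163)*(1764321 + A) = (537/488 + 2836163)*(1764321 - 1364281/272856) = (1384048081/488)*(481404206495/272856) = 666286568184732486095/133153728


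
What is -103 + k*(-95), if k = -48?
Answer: 4457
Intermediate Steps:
-103 + k*(-95) = -103 - 48*(-95) = -103 + 4560 = 4457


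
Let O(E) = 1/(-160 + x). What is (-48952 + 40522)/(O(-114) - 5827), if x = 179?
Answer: 26695/18452 ≈ 1.4467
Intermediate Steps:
O(E) = 1/19 (O(E) = 1/(-160 + 179) = 1/19)
(-48952 + 40522)/(O(-114) - 5827) = (-48952 + 40522)/(1/19 - 5827) = -8430/(-110712/19) = -8430*(-19/110712) = 26695/18452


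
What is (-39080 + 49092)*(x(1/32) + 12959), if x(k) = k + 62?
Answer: 1042932519/8 ≈ 1.3037e+8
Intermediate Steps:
x(k) = 62 + k
(-39080 + 49092)*(x(1/32) + 12959) = (-39080 + 49092)*((62 + 1/32) + 12959) = 10012*((62 + 1/32) + 12959) = 10012*(1985/32 + 12959) = 10012*(416673/32) = 1042932519/8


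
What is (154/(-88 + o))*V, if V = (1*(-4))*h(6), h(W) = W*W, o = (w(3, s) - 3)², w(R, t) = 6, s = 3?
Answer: 22176/79 ≈ 280.71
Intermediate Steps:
o = 9 (o = (6 - 3)² = 3² = 9)
h(W) = W²
V = -144 (V = (1*(-4))*6² = -4*36 = -144)
(154/(-88 + o))*V = (154/(-88 + 9))*(-144) = (154/(-79))*(-144) = -1/79*154*(-144) = -154/79*(-144) = 22176/79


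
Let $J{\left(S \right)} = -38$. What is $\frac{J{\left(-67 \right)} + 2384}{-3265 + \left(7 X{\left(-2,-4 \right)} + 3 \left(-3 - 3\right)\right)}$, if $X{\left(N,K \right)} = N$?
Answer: $- \frac{782}{1099} \approx -0.71156$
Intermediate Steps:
$\frac{J{\left(-67 \right)} + 2384}{-3265 + \left(7 X{\left(-2,-4 \right)} + 3 \left(-3 - 3\right)\right)} = \frac{-38 + 2384}{-3265 + \left(7 \left(-2\right) + 3 \left(-3 - 3\right)\right)} = \frac{2346}{-3265 + \left(-14 + 3 \left(-6\right)\right)} = \frac{2346}{-3265 - 32} = \frac{2346}{-3297} = 2346 \left(- \frac{1}{3297}\right) = - \frac{782}{1099}$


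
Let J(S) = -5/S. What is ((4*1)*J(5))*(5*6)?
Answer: -120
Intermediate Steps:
((4*1)*J(5))*(5*6) = ((4*1)*(-5/5))*(5*6) = (4*(-5*1/5))*30 = (4*(-1))*30 = -4*30 = -120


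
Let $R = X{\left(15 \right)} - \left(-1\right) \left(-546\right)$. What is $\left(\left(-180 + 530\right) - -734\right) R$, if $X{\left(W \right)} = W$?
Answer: $-575604$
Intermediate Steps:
$R = -531$ ($R = 15 - \left(-1\right) \left(-546\right) = 15 - 546 = -531$)
$\left(\left(-180 + 530\right) - -734\right) R = \left(\left(-180 + 530\right) - -734\right) \left(-531\right) = \left(350 + 734\right) \left(-531\right) = 1084 \left(-531\right) = -575604$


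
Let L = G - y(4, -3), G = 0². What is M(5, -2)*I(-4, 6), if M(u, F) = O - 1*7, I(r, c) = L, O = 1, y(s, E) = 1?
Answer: 6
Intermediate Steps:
G = 0
L = -1 (L = 0 - 1*1 = 0 - 1 = -1)
I(r, c) = -1
M(u, F) = -6 (M(u, F) = 1 - 1*7 = 1 - 7 = -6)
M(5, -2)*I(-4, 6) = -6*(-1) = 6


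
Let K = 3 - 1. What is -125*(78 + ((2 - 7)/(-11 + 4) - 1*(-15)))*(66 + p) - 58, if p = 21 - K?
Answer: -6970406/7 ≈ -9.9577e+5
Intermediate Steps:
K = 2
p = 19 (p = 21 - 1*2 = 21 - 2 = 19)
-125*(78 + ((2 - 7)/(-11 + 4) - 1*(-15)))*(66 + p) - 58 = -125*(78 + ((2 - 7)/(-11 + 4) - 1*(-15)))*(66 + 19) - 58 = -125*(78 + (-5/(-7) + 15))*85 - 58 = -125*(78 + (-5*(-1/7) + 15))*85 - 58 = -125*(78 + (5/7 + 15))*85 - 58 = -125*(78 + 110/7)*85 - 58 = -82000*85/7 - 58 = -125*55760/7 - 58 = -6970000/7 - 58 = -6970406/7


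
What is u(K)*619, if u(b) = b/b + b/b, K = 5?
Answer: 1238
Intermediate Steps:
u(b) = 2 (u(b) = 1 + 1 = 2)
u(K)*619 = 2*619 = 1238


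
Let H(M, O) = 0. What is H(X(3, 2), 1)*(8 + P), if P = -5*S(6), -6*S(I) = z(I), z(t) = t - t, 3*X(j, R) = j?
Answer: 0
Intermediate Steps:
X(j, R) = j/3
z(t) = 0
S(I) = 0 (S(I) = -⅙*0 = 0)
P = 0 (P = -5*0 = 0)
H(X(3, 2), 1)*(8 + P) = 0*(8 + 0) = 0*8 = 0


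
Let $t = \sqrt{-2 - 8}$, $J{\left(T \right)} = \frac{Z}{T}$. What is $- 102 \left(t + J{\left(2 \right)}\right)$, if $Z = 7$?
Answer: $-357 - 102 i \sqrt{10} \approx -357.0 - 322.55 i$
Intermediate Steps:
$J{\left(T \right)} = \frac{7}{T}$
$t = i \sqrt{10}$ ($t = \sqrt{-10} = i \sqrt{10} \approx 3.1623 i$)
$- 102 \left(t + J{\left(2 \right)}\right) = - 102 \left(i \sqrt{10} + \frac{7}{2}\right) = - 102 \left(\frac{7}{2} + i \sqrt{10}\right) = -357 - 102 i \sqrt{10}$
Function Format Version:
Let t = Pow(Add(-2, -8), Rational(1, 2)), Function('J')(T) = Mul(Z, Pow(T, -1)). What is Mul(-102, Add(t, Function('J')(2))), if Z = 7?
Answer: Add(-357, Mul(-102, I, Pow(10, Rational(1, 2)))) ≈ Add(-357.00, Mul(-322.55, I))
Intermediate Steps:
Function('J')(T) = Mul(7, Pow(T, -1))
t = Mul(I, Pow(10, Rational(1, 2))) (t = Pow(-10, Rational(1, 2)) = Mul(I, Pow(10, Rational(1, 2))) ≈ Mul(3.1623, I))
Mul(-102, Add(t, Function('J')(2))) = Mul(-102, Add(Mul(I, Pow(10, Rational(1, 2))), Mul(7, Pow(2, -1)))) = Mul(-102, Add(Mul(I, Pow(10, Rational(1, 2))), Mul(7, Rational(1, 2)))) = Mul(-102, Add(Mul(I, Pow(10, Rational(1, 2))), Rational(7, 2))) = Mul(-102, Add(Rational(7, 2), Mul(I, Pow(10, Rational(1, 2))))) = Add(-357, Mul(-102, I, Pow(10, Rational(1, 2))))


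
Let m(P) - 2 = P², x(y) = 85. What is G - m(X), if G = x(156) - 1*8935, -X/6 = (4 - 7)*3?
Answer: -11768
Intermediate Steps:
X = 54 (X = -6*(4 - 7)*3 = -(-18)*3 = -6*(-9) = 54)
G = -8850 (G = 85 - 1*8935 = 85 - 8935 = -8850)
m(P) = 2 + P²
G - m(X) = -8850 - (2 + 54²) = -8850 - (2 + 2916) = -8850 - 1*2918 = -8850 - 2918 = -11768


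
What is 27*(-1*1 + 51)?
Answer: 1350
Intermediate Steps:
27*(-1*1 + 51) = 27*(-1 + 51) = 27*50 = 1350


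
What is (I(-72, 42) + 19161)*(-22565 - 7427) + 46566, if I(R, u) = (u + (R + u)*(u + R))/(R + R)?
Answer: -1723301845/3 ≈ -5.7443e+8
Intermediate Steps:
I(R, u) = (u + (R + u)**2)/(2*R) (I(R, u) = (u + (R + u)*(R + u))/((2*R)) = (u + (R + u)**2)*(1/(2*R)) = (u + (R + u)**2)/(2*R))
(I(-72, 42) + 19161)*(-22565 - 7427) + 46566 = ((1/2)*(42 + (-72 + 42)**2)/(-72) + 19161)*(-22565 - 7427) + 46566 = ((1/2)*(-1/72)*(42 + (-30)**2) + 19161)*(-29992) + 46566 = ((1/2)*(-1/72)*(42 + 900) + 19161)*(-29992) + 46566 = ((1/2)*(-1/72)*942 + 19161)*(-29992) + 46566 = (-157/24 + 19161)*(-29992) + 46566 = (459707/24)*(-29992) + 46566 = -1723441543/3 + 46566 = -1723301845/3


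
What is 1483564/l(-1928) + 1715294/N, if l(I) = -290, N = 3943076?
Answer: -1462327041901/285873010 ≈ -5115.3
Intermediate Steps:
1483564/l(-1928) + 1715294/N = 1483564/(-290) + 1715294/3943076 = 1483564*(-1/290) + 1715294*(1/3943076) = -741782/145 + 857647/1971538 = -1462327041901/285873010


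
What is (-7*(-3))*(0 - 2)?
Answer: -42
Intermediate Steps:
(-7*(-3))*(0 - 2) = 21*(-2) = -42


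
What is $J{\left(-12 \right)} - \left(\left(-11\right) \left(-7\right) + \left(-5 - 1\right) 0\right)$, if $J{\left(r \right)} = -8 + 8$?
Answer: $-77$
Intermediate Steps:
$J{\left(r \right)} = 0$
$J{\left(-12 \right)} - \left(\left(-11\right) \left(-7\right) + \left(-5 - 1\right) 0\right) = 0 - \left(\left(-11\right) \left(-7\right) + \left(-5 - 1\right) 0\right) = 0 - \left(77 - 0\right) = 0 - \left(77 + 0\right) = 0 - 77 = -77$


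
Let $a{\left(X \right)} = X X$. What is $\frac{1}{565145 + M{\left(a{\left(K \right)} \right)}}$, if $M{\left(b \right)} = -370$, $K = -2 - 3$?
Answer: $\frac{1}{564775} \approx 1.7706 \cdot 10^{-6}$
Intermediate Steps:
$K = -5$ ($K = -2 - 3 = -5$)
$a{\left(X \right)} = X^{2}$
$\frac{1}{565145 + M{\left(a{\left(K \right)} \right)}} = \frac{1}{565145 - 370} = \frac{1}{564775}$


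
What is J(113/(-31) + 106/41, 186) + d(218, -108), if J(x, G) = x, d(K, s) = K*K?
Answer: 60401657/1271 ≈ 47523.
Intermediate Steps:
d(K, s) = K²
J(113/(-31) + 106/41, 186) + d(218, -108) = (113/(-31) + 106/41) + 218² = (113*(-1/31) + 106*(1/41)) + 47524 = (-113/31 + 106/41) + 47524 = -1347/1271 + 47524 = 60401657/1271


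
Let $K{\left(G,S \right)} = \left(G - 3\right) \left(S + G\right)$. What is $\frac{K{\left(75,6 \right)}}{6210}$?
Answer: $\frac{108}{115} \approx 0.93913$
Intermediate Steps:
$K{\left(G,S \right)} = \left(-3 + G\right) \left(G + S\right)$
$\frac{K{\left(75,6 \right)}}{6210} = \frac{75^{2} - 225 - 18 + 75 \cdot 6}{6210} = \left(5625 - 225 - 18 + 450\right) \frac{1}{6210} = 5832 \cdot \frac{1}{6210} = \frac{108}{115}$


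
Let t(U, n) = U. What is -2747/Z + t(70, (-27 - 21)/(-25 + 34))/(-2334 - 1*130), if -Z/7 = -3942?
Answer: -310721/2428272 ≈ -0.12796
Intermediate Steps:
Z = 27594 (Z = -7*(-3942) = 27594)
-2747/Z + t(70, (-27 - 21)/(-25 + 34))/(-2334 - 1*130) = -2747/27594 + 70/(-2334 - 1*130) = -2747*1/27594 + 70/(-2334 - 130) = -2747/27594 + 70/(-2464) = -2747/27594 + 70*(-1/2464) = -2747/27594 - 5/176 = -310721/2428272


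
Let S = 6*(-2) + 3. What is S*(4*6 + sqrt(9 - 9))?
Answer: -216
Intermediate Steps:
S = -9 (S = -12 + 3 = -9)
S*(4*6 + sqrt(9 - 9)) = -9*(4*6 + sqrt(9 - 9)) = -9*(24 + sqrt(0)) = -9*(24 + 0) = -9*24 = -216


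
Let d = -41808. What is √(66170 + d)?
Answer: √24362 ≈ 156.08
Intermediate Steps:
√(66170 + d) = √(66170 - 41808) = √24362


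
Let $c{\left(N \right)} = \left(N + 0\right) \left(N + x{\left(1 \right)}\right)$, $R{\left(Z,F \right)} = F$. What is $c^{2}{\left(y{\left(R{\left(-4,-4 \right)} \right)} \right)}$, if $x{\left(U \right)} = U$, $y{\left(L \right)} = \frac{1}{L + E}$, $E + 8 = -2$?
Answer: $\frac{169}{38416} \approx 0.0043992$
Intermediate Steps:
$E = -10$ ($E = -8 - 2 = -10$)
$y{\left(L \right)} = \frac{1}{-10 + L}$ ($y{\left(L \right)} = \frac{1}{L - 10} = \frac{1}{-10 + L}$)
$c{\left(N \right)} = N \left(1 + N\right)$ ($c{\left(N \right)} = \left(N + 0\right) \left(N + 1\right) = N \left(1 + N\right)$)
$c^{2}{\left(y{\left(R{\left(-4,-4 \right)} \right)} \right)} = \left(\frac{1 + \frac{1}{-10 - 4}}{-10 - 4}\right)^{2} = \left(\frac{1 + \frac{1}{-14}}{-14}\right)^{2} = \left(- \frac{1 - \frac{1}{14}}{14}\right)^{2} = \left(\left(- \frac{1}{14}\right) \frac{13}{14}\right)^{2} = \left(- \frac{13}{196}\right)^{2} = \frac{169}{38416}$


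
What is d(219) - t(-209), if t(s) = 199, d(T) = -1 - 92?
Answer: -292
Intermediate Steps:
d(T) = -93
d(219) - t(-209) = -93 - 1*199 = -93 - 199 = -292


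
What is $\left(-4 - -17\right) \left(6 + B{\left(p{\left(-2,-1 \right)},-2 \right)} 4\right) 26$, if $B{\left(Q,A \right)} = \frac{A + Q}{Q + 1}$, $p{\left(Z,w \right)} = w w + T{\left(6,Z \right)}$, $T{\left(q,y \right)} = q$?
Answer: $2873$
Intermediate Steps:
$p{\left(Z,w \right)} = 6 + w^{2}$ ($p{\left(Z,w \right)} = w w + 6 = w^{2} + 6 = 6 + w^{2}$)
$B{\left(Q,A \right)} = \frac{A + Q}{1 + Q}$
$\left(-4 - -17\right) \left(6 + B{\left(p{\left(-2,-1 \right)},-2 \right)} 4\right) 26 = \left(-4 - -17\right) \left(6 + \frac{-2 + \left(6 + \left(-1\right)^{2}\right)}{1 + \left(6 + \left(-1\right)^{2}\right)} 4\right) 26 = \left(-4 + 17\right) \left(6 + \frac{-2 + \left(6 + 1\right)}{1 + \left(6 + 1\right)} 4\right) 26 = 13 \left(6 + \frac{-2 + 7}{1 + 7} \cdot 4\right) 26 = 13 \left(6 + \frac{1}{8} \cdot 5 \cdot 4\right) 26 = 13 \left(6 + \frac{5}{8} \cdot 4\right) 26 = 13 \left(6 + \frac{5}{2}\right) 26 = 13 \cdot \frac{17}{2} \cdot 26 = \frac{221}{2} \cdot 26 = 2873$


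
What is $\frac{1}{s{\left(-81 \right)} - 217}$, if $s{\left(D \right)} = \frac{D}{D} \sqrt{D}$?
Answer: $- \frac{217}{47170} - \frac{9 i}{47170} \approx -0.0046004 - 0.0001908 i$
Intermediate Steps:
$s{\left(D \right)} = \sqrt{D}$ ($s{\left(D \right)} = 1 \sqrt{D} = \sqrt{D}$)
$\frac{1}{s{\left(-81 \right)} - 217} = \frac{1}{\sqrt{-81} - 217} = \frac{1}{9 i - 217} = \frac{1}{-217 + 9 i} = \frac{-217 - 9 i}{47170}$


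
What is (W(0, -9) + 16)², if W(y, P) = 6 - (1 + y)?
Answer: 441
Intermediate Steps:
W(y, P) = 5 - y (W(y, P) = 6 + (-1 - y) = 5 - y)
(W(0, -9) + 16)² = ((5 - 1*0) + 16)² = ((5 + 0) + 16)² = (5 + 16)² = 21² = 441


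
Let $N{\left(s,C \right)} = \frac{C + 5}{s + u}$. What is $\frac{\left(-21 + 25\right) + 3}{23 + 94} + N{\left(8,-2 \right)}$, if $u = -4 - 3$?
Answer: $\frac{358}{117} \approx 3.0598$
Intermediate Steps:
$u = -7$ ($u = -4 - 3 = -7$)
$N{\left(s,C \right)} = \frac{5 + C}{-7 + s}$ ($N{\left(s,C \right)} = \frac{C + 5}{s - 7} = \frac{5 + C}{-7 + s}$)
$\frac{\left(-21 + 25\right) + 3}{23 + 94} + N{\left(8,-2 \right)} = \frac{\left(-21 + 25\right) + 3}{23 + 94} + \frac{5 - 2}{-7 + 8} = \frac{4 + 3}{117} + 1^{-1} \cdot 3 = 7 \cdot \frac{1}{117} + 1 \cdot 3 = \frac{7}{117} + 3 = \frac{358}{117}$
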